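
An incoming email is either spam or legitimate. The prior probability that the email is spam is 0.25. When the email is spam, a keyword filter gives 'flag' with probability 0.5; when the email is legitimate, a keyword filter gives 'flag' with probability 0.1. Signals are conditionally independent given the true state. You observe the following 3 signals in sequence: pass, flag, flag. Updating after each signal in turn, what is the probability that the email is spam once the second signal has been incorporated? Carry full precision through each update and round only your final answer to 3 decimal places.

0.481

After 'pass': P(spam) = 0.5·0.2500 / (0.5·0.2500 + 0.9·0.7500) ≈ 0.1562
After 'flag': P(spam) = 0.5·0.1562 / (0.5·0.1562 + 0.1·0.8438) ≈ 0.4808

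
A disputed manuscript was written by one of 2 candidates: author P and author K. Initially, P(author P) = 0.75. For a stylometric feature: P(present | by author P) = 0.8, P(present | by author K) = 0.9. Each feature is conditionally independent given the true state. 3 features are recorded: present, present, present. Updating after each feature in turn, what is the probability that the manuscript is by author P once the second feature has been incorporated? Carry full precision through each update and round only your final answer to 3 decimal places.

0.703

After 'present': P(author P) = 0.8·0.7500 / (0.8·0.7500 + 0.9·0.2500) ≈ 0.7273
After 'present': P(author P) = 0.8·0.7273 / (0.8·0.7273 + 0.9·0.2727) ≈ 0.7033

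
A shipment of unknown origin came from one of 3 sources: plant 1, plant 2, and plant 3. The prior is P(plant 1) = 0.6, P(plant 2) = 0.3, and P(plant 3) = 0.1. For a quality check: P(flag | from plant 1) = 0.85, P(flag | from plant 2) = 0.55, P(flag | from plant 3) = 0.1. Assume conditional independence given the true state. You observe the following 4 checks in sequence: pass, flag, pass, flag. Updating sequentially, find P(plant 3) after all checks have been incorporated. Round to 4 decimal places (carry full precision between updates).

After 'pass': normaliser = 0.15·0.6000 + 0.45·0.3000 + 0.9·0.1000; P(plant 1) ≈ 0.2857, P(plant 2) ≈ 0.4286, P(plant 3) ≈ 0.2857
After 'flag': normaliser = 0.85·0.2857 + 0.55·0.4286 + 0.1·0.2857; P(plant 1) ≈ 0.4789, P(plant 2) ≈ 0.4648, P(plant 3) ≈ 0.0563
After 'pass': normaliser = 0.15·0.4789 + 0.45·0.4648 + 0.9·0.0563; P(plant 1) ≈ 0.2166, P(plant 2) ≈ 0.6306, P(plant 3) ≈ 0.1529
After 'flag': normaliser = 0.85·0.2166 + 0.55·0.6306 + 0.1·0.1529; P(plant 1) ≈ 0.3370, P(plant 2) ≈ 0.6350, P(plant 3) ≈ 0.0280

0.0280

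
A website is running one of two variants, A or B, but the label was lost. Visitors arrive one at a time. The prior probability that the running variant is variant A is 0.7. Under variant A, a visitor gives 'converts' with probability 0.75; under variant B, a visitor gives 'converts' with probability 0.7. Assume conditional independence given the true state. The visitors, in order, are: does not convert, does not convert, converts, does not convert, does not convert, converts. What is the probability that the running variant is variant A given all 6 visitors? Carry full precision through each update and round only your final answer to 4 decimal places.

Apply Bayes' rule sequentially, carrying P(A) forward.
After 'does not convert': P(A) = 0.25·0.7000 / (0.25·0.7000 + 0.3·0.3000) ≈ 0.6604
After 'does not convert': P(A) = 0.25·0.6604 / (0.25·0.6604 + 0.3·0.3396) ≈ 0.6184
After 'converts': P(A) = 0.75·0.6184 / (0.75·0.6184 + 0.7·0.3816) ≈ 0.6345
After 'does not convert': P(A) = 0.25·0.6345 / (0.25·0.6345 + 0.3·0.3655) ≈ 0.5913
After 'does not convert': P(A) = 0.25·0.5913 / (0.25·0.5913 + 0.3·0.4087) ≈ 0.5466
After 'converts': P(A) = 0.75·0.5466 / (0.75·0.5466 + 0.7·0.4534) ≈ 0.5637

0.5637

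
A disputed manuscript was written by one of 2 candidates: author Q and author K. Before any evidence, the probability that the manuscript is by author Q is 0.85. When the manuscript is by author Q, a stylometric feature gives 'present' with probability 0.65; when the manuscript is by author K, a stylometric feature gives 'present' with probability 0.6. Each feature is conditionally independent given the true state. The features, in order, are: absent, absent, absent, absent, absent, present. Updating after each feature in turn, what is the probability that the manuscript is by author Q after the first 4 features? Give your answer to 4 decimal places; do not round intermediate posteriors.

0.7686

After 'absent': P(author Q) = 0.35·0.8500 / (0.35·0.8500 + 0.4·0.1500) ≈ 0.8322
After 'absent': P(author Q) = 0.35·0.8322 / (0.35·0.8322 + 0.4·0.1678) ≈ 0.8127
After 'absent': P(author Q) = 0.35·0.8127 / (0.35·0.8127 + 0.4·0.1873) ≈ 0.7915
After 'absent': P(author Q) = 0.35·0.7915 / (0.35·0.7915 + 0.4·0.2085) ≈ 0.7686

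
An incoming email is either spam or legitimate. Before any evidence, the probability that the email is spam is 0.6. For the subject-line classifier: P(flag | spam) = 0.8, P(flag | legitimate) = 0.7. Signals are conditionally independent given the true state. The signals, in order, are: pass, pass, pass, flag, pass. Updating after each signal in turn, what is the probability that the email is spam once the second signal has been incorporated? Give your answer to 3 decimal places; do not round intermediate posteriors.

0.400

Each posterior becomes the prior for the next update.
After 'pass': P(spam) = 0.2·0.6000 / (0.2·0.6000 + 0.3·0.4000) ≈ 0.5000
After 'pass': P(spam) = 0.2·0.5000 / (0.2·0.5000 + 0.3·0.5000) ≈ 0.4000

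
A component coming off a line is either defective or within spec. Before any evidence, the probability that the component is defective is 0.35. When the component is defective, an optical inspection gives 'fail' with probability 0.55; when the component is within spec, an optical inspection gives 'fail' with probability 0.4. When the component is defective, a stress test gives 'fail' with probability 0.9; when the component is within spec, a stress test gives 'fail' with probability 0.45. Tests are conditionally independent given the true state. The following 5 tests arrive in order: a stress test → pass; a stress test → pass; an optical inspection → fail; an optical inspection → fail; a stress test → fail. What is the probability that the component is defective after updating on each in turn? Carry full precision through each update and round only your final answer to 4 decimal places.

0.0631

Apply Bayes' rule sequentially, carrying P(defective) forward.
After a stress test='pass': P(defective) = 0.1·0.3500 / (0.1·0.3500 + 0.55·0.6500) ≈ 0.0892
After a stress test='pass': P(defective) = 0.1·0.0892 / (0.1·0.0892 + 0.55·0.9108) ≈ 0.0175
After an optical inspection='fail': P(defective) = 0.55·0.0175 / (0.55·0.0175 + 0.4·0.9825) ≈ 0.0239
After an optical inspection='fail': P(defective) = 0.55·0.0239 / (0.55·0.0239 + 0.4·0.9761) ≈ 0.0326
After a stress test='fail': P(defective) = 0.9·0.0326 / (0.9·0.0326 + 0.45·0.9674) ≈ 0.0631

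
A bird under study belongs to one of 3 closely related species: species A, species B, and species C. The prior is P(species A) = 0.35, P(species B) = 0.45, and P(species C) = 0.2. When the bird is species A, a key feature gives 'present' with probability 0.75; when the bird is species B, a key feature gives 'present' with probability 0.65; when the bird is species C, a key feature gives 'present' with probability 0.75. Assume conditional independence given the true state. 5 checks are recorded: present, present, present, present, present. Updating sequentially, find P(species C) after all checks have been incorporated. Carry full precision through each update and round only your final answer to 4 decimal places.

After 'present': normaliser = 0.75·0.3500 + 0.65·0.4500 + 0.75·0.2000; P(species A) ≈ 0.3723, P(species B) ≈ 0.4149, P(species C) ≈ 0.2128
After 'present': normaliser = 0.75·0.3723 + 0.65·0.4149 + 0.75·0.2128; P(species A) ≈ 0.3941, P(species B) ≈ 0.3806, P(species C) ≈ 0.2252
After 'present': normaliser = 0.75·0.3941 + 0.65·0.3806 + 0.75·0.2252; P(species A) ≈ 0.4152, P(species B) ≈ 0.3475, P(species C) ≈ 0.2373
After 'present': normaliser = 0.75·0.4152 + 0.65·0.3475 + 0.75·0.2373; P(species A) ≈ 0.4354, P(species B) ≈ 0.3158, P(species C) ≈ 0.2488
After 'present': normaliser = 0.75·0.4354 + 0.65·0.3158 + 0.75·0.2488; P(species A) ≈ 0.4545, P(species B) ≈ 0.2857, P(species C) ≈ 0.2597

0.2597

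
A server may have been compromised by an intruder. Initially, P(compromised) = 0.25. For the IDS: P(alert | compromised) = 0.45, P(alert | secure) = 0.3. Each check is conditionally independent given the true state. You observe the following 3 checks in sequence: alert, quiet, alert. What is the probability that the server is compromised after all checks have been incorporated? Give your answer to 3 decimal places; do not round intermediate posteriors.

0.371

Apply Bayes' rule sequentially, carrying P(compromised) forward.
After 'alert': P(compromised) = 0.45·0.2500 / (0.45·0.2500 + 0.3·0.7500) ≈ 0.3333
After 'quiet': P(compromised) = 0.55·0.3333 / (0.55·0.3333 + 0.7·0.6667) ≈ 0.2821
After 'alert': P(compromised) = 0.45·0.2821 / (0.45·0.2821 + 0.3·0.7179) ≈ 0.3708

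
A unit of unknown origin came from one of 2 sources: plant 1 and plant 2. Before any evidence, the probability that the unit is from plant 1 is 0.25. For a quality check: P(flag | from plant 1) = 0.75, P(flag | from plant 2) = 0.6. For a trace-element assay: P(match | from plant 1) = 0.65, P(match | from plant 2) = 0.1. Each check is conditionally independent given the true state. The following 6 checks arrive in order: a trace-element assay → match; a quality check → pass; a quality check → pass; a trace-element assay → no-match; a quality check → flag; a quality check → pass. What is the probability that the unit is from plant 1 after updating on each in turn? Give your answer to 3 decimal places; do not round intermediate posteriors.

After a trace-element assay='match': P(plant 1) = 0.65·0.2500 / (0.65·0.2500 + 0.1·0.7500) ≈ 0.6842
After a quality check='pass': P(plant 1) = 0.25·0.6842 / (0.25·0.6842 + 0.4·0.3158) ≈ 0.5752
After a quality check='pass': P(plant 1) = 0.25·0.5752 / (0.25·0.5752 + 0.4·0.4248) ≈ 0.4584
After a trace-element assay='no-match': P(plant 1) = 0.35·0.4584 / (0.35·0.4584 + 0.9·0.5416) ≈ 0.2476
After a quality check='flag': P(plant 1) = 0.75·0.2476 / (0.75·0.2476 + 0.6·0.7524) ≈ 0.2915
After a quality check='pass': P(plant 1) = 0.25·0.2915 / (0.25·0.2915 + 0.4·0.7085) ≈ 0.2045

0.205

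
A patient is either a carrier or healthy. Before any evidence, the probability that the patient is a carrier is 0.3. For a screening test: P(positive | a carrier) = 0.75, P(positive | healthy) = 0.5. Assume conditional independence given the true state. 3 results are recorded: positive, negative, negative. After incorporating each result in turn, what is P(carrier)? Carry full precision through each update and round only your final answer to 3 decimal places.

After 'positive': P(carrier) = 0.75·0.3000 / (0.75·0.3000 + 0.5·0.7000) ≈ 0.3913
After 'negative': P(carrier) = 0.25·0.3913 / (0.25·0.3913 + 0.5·0.6087) ≈ 0.2432
After 'negative': P(carrier) = 0.25·0.2432 / (0.25·0.2432 + 0.5·0.7568) ≈ 0.1385

0.138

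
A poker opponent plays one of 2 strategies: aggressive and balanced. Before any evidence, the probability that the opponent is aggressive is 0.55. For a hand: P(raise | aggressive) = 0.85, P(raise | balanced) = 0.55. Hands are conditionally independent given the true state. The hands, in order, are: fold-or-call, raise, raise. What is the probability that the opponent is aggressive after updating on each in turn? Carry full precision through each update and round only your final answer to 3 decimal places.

After 'fold-or-call': P(aggressive) = 0.15·0.5500 / (0.15·0.5500 + 0.45·0.4500) ≈ 0.2895
After 'raise': P(aggressive) = 0.85·0.2895 / (0.85·0.2895 + 0.55·0.7105) ≈ 0.3864
After 'raise': P(aggressive) = 0.85·0.3864 / (0.85·0.3864 + 0.55·0.6136) ≈ 0.4932

0.493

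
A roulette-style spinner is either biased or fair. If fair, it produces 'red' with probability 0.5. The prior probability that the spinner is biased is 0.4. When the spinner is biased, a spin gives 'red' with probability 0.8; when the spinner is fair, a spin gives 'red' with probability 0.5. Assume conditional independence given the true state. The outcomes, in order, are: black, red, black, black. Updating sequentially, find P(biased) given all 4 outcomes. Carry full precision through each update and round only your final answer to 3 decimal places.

Apply Bayes' rule sequentially, carrying P(biased) forward.
After 'black': P(biased) = 0.2·0.4000 / (0.2·0.4000 + 0.5·0.6000) ≈ 0.2105
After 'red': P(biased) = 0.8·0.2105 / (0.8·0.2105 + 0.5·0.7895) ≈ 0.2991
After 'black': P(biased) = 0.2·0.2991 / (0.2·0.2991 + 0.5·0.7009) ≈ 0.1458
After 'black': P(biased) = 0.2·0.1458 / (0.2·0.1458 + 0.5·0.8542) ≈ 0.0639

0.064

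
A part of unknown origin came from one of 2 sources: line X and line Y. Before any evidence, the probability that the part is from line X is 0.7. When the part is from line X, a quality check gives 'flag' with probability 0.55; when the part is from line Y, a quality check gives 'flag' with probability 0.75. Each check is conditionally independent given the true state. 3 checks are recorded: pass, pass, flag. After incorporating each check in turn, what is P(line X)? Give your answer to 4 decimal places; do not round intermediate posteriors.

After 'pass': P(line X) = 0.45·0.7000 / (0.45·0.7000 + 0.25·0.3000) ≈ 0.8077
After 'pass': P(line X) = 0.45·0.8077 / (0.45·0.8077 + 0.25·0.1923) ≈ 0.8832
After 'flag': P(line X) = 0.55·0.8832 / (0.55·0.8832 + 0.75·0.1168) ≈ 0.8472

0.8472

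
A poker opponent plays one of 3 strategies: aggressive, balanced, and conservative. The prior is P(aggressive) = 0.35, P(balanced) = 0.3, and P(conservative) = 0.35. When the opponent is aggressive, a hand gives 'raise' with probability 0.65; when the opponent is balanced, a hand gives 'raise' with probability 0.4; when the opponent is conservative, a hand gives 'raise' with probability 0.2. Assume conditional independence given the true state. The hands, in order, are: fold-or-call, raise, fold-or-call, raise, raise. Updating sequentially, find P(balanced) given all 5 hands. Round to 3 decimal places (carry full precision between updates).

After 'fold-or-call': normaliser = 0.35·0.3500 + 0.6·0.3000 + 0.8·0.3500; P(aggressive) ≈ 0.2103, P(balanced) ≈ 0.3090, P(conservative) ≈ 0.4807
After 'raise': normaliser = 0.65·0.2103 + 0.4·0.3090 + 0.2·0.4807; P(aggressive) ≈ 0.3835, P(balanced) ≈ 0.3468, P(conservative) ≈ 0.2697
After 'fold-or-call': normaliser = 0.35·0.3835 + 0.6·0.3468 + 0.8·0.2697; P(aggressive) ≈ 0.2405, P(balanced) ≈ 0.3728, P(conservative) ≈ 0.3866
After 'raise': normaliser = 0.65·0.2405 + 0.4·0.3728 + 0.2·0.3866; P(aggressive) ≈ 0.4084, P(balanced) ≈ 0.3896, P(conservative) ≈ 0.2020
After 'raise': normaliser = 0.65·0.4084 + 0.4·0.3896 + 0.2·0.2020; P(aggressive) ≈ 0.5750, P(balanced) ≈ 0.3375, P(conservative) ≈ 0.0875

0.338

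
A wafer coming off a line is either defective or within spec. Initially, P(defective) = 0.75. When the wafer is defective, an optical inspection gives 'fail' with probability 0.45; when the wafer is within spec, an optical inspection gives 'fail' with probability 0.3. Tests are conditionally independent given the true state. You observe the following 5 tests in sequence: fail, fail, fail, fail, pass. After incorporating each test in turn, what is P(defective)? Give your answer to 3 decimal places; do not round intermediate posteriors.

After 'fail': P(defective) = 0.45·0.7500 / (0.45·0.7500 + 0.3·0.2500) ≈ 0.8182
After 'fail': P(defective) = 0.45·0.8182 / (0.45·0.8182 + 0.3·0.1818) ≈ 0.8710
After 'fail': P(defective) = 0.45·0.8710 / (0.45·0.8710 + 0.3·0.1290) ≈ 0.9101
After 'fail': P(defective) = 0.45·0.9101 / (0.45·0.9101 + 0.3·0.0899) ≈ 0.9382
After 'pass': P(defective) = 0.55·0.9382 / (0.55·0.9382 + 0.7·0.0618) ≈ 0.9227

0.923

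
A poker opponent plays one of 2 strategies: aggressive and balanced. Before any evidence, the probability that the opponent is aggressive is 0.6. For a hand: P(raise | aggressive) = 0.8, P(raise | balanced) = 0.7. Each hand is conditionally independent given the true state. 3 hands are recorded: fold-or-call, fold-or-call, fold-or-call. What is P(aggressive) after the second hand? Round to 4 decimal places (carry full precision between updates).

0.4000

Each posterior becomes the prior for the next update.
After 'fold-or-call': P(aggressive) = 0.2·0.6000 / (0.2·0.6000 + 0.3·0.4000) ≈ 0.5000
After 'fold-or-call': P(aggressive) = 0.2·0.5000 / (0.2·0.5000 + 0.3·0.5000) ≈ 0.4000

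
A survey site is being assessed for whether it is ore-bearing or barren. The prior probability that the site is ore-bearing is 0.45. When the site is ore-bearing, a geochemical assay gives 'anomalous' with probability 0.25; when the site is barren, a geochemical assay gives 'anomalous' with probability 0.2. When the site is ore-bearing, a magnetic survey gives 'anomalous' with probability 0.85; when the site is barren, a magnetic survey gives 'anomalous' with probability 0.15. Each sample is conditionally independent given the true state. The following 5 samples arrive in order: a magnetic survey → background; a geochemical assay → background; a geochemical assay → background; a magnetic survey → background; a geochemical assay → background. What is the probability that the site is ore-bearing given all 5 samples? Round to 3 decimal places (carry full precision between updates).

After a magnetic survey='background': P(ore) = 0.15·0.4500 / (0.15·0.4500 + 0.85·0.5500) ≈ 0.1262
After a geochemical assay='background': P(ore) = 0.75·0.1262 / (0.75·0.1262 + 0.8·0.8738) ≈ 0.1192
After a geochemical assay='background': P(ore) = 0.75·0.1192 / (0.75·0.1192 + 0.8·0.8808) ≈ 0.1126
After a magnetic survey='background': P(ore) = 0.15·0.1126 / (0.15·0.1126 + 0.85·0.8874) ≈ 0.0219
After a geochemical assay='background': P(ore) = 0.75·0.0219 / (0.75·0.0219 + 0.8·0.9781) ≈ 0.0206

0.021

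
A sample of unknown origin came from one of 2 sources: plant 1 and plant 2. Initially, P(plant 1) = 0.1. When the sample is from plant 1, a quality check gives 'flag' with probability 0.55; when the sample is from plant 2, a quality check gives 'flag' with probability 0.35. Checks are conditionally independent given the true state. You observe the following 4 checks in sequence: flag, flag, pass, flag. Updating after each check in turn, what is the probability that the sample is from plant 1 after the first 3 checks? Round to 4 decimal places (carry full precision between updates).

Each posterior becomes the prior for the next update.
After 'flag': P(plant 1) = 0.55·0.1000 / (0.55·0.1000 + 0.35·0.9000) ≈ 0.1486
After 'flag': P(plant 1) = 0.55·0.1486 / (0.55·0.1486 + 0.35·0.8514) ≈ 0.2153
After 'pass': P(plant 1) = 0.45·0.2153 / (0.45·0.2153 + 0.65·0.7847) ≈ 0.1596

0.1596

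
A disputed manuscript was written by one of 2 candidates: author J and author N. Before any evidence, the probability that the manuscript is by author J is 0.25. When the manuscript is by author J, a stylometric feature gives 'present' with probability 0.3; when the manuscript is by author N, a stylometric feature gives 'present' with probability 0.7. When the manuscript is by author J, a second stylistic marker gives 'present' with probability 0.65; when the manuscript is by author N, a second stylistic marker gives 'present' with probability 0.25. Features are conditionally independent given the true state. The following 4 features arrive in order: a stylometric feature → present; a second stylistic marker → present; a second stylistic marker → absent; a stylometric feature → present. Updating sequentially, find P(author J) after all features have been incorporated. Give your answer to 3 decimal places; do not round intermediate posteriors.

0.069

After a stylometric feature='present': P(author J) = 0.3·0.2500 / (0.3·0.2500 + 0.7·0.7500) ≈ 0.1250
After a second stylistic marker='present': P(author J) = 0.65·0.1250 / (0.65·0.1250 + 0.25·0.8750) ≈ 0.2708
After a second stylistic marker='absent': P(author J) = 0.35·0.2708 / (0.35·0.2708 + 0.75·0.7292) ≈ 0.1477
After a stylometric feature='present': P(author J) = 0.3·0.1477 / (0.3·0.1477 + 0.7·0.8523) ≈ 0.0691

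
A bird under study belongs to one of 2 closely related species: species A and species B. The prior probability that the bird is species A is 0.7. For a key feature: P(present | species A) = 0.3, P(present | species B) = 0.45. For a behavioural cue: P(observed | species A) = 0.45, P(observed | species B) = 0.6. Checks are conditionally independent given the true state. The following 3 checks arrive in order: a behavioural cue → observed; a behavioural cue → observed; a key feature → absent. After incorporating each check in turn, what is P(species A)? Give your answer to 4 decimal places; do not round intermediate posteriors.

0.6255

After a behavioural cue='observed': P(species A) = 0.45·0.7000 / (0.45·0.7000 + 0.6·0.3000) ≈ 0.6364
After a behavioural cue='observed': P(species A) = 0.45·0.6364 / (0.45·0.6364 + 0.6·0.3636) ≈ 0.5676
After a key feature='absent': P(species A) = 0.7·0.5676 / (0.7·0.5676 + 0.55·0.4324) ≈ 0.6255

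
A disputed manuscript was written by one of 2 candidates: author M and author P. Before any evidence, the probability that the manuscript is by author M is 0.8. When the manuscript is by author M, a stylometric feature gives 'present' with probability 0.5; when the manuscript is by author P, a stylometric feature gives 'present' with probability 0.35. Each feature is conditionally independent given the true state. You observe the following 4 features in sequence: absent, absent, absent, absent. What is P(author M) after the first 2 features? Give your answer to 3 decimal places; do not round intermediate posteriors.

0.703

After 'absent': P(author M) = 0.5·0.8000 / (0.5·0.8000 + 0.65·0.2000) ≈ 0.7547
After 'absent': P(author M) = 0.5·0.7547 / (0.5·0.7547 + 0.65·0.2453) ≈ 0.7030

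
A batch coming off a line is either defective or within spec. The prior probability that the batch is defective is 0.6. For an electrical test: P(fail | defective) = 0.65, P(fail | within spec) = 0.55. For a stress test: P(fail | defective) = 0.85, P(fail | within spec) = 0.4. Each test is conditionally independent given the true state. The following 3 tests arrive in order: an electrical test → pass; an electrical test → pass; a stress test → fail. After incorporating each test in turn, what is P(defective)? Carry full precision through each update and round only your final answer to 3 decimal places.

After an electrical test='pass': P(defective) = 0.35·0.6000 / (0.35·0.6000 + 0.45·0.4000) ≈ 0.5385
After an electrical test='pass': P(defective) = 0.35·0.5385 / (0.35·0.5385 + 0.45·0.4615) ≈ 0.4757
After a stress test='fail': P(defective) = 0.85·0.4757 / (0.85·0.4757 + 0.4·0.5243) ≈ 0.6585

0.658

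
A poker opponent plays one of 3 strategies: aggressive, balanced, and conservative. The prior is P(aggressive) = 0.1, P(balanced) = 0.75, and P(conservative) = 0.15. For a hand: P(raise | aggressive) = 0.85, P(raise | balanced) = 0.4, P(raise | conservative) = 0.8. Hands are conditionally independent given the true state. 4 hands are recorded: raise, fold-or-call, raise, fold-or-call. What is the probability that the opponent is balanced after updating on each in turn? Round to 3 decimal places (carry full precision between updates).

After 'raise': normaliser = 0.85·0.1000 + 0.4·0.7500 + 0.8·0.1500; P(aggressive) ≈ 0.1683, P(balanced) ≈ 0.5941, P(conservative) ≈ 0.2376
After 'fold-or-call': normaliser = 0.15·0.1683 + 0.6·0.5941 + 0.2·0.2376; P(aggressive) ≈ 0.0588, P(balanced) ≈ 0.8304, P(conservative) ≈ 0.1107
After 'raise': normaliser = 0.85·0.0588 + 0.4·0.8304 + 0.8·0.1107; P(aggressive) ≈ 0.1062, P(balanced) ≈ 0.7056, P(conservative) ≈ 0.1882
After 'fold-or-call': normaliser = 0.15·0.1062 + 0.6·0.7056 + 0.2·0.1882; P(aggressive) ≈ 0.0334, P(balanced) ≈ 0.8877, P(conservative) ≈ 0.0789

0.888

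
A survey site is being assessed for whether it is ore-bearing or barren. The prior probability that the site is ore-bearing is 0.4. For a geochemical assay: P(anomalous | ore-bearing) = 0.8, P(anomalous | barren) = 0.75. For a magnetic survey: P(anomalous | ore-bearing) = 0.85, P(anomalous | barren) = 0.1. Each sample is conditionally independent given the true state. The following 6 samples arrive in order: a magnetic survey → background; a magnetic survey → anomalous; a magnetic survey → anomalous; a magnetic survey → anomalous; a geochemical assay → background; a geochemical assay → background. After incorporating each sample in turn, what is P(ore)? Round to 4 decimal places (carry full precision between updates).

0.9776

After a magnetic survey='background': P(ore) = 0.15·0.4000 / (0.15·0.4000 + 0.9·0.6000) ≈ 0.1000
After a magnetic survey='anomalous': P(ore) = 0.85·0.1000 / (0.85·0.1000 + 0.1·0.9000) ≈ 0.4857
After a magnetic survey='anomalous': P(ore) = 0.85·0.4857 / (0.85·0.4857 + 0.1·0.5143) ≈ 0.8892
After a magnetic survey='anomalous': P(ore) = 0.85·0.8892 / (0.85·0.8892 + 0.1·0.1108) ≈ 0.9856
After a geochemical assay='background': P(ore) = 0.2·0.9856 / (0.2·0.9856 + 0.25·0.0144) ≈ 0.9820
After a geochemical assay='background': P(ore) = 0.2·0.9820 / (0.2·0.9820 + 0.25·0.0180) ≈ 0.9776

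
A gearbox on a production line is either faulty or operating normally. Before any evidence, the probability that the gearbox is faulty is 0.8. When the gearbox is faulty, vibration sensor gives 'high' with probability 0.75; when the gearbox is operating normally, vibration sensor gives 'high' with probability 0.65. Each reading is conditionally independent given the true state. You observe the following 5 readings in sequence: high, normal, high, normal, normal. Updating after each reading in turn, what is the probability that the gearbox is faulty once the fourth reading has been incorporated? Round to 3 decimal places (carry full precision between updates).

0.731

After 'high': P(faulty) = 0.75·0.8000 / (0.75·0.8000 + 0.65·0.2000) ≈ 0.8219
After 'normal': P(faulty) = 0.25·0.8219 / (0.25·0.8219 + 0.35·0.1781) ≈ 0.7673
After 'high': P(faulty) = 0.75·0.7673 / (0.75·0.7673 + 0.65·0.2327) ≈ 0.7918
After 'normal': P(faulty) = 0.25·0.7918 / (0.25·0.7918 + 0.35·0.2082) ≈ 0.7310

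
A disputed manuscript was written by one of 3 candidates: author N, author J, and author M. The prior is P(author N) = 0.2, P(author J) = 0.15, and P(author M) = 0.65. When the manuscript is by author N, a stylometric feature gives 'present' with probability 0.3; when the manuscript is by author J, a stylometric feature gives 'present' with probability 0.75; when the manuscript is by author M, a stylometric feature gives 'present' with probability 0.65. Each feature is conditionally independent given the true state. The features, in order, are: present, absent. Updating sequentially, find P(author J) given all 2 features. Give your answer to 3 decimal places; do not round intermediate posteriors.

After 'present': normaliser = 0.3·0.2000 + 0.75·0.1500 + 0.65·0.6500; P(author N) ≈ 0.1008, P(author J) ≈ 0.1891, P(author M) ≈ 0.7101
After 'absent': normaliser = 0.7·0.1008 + 0.25·0.1891 + 0.35·0.7101; P(author N) ≈ 0.1927, P(author J) ≈ 0.1290, P(author M) ≈ 0.6783

0.129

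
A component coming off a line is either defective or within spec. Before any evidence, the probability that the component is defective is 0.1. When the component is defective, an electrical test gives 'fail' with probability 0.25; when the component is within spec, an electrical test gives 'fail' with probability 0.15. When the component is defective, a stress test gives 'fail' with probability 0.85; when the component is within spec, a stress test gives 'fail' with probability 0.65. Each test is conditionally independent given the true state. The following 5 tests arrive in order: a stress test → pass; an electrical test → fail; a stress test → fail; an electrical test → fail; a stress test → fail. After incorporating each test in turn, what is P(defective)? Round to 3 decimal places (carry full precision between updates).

After a stress test='pass': P(defective) = 0.15·0.1000 / (0.15·0.1000 + 0.35·0.9000) ≈ 0.0455
After an electrical test='fail': P(defective) = 0.25·0.0455 / (0.25·0.0455 + 0.15·0.9545) ≈ 0.0735
After a stress test='fail': P(defective) = 0.85·0.0735 / (0.85·0.0735 + 0.65·0.9265) ≈ 0.0940
After an electrical test='fail': P(defective) = 0.25·0.0940 / (0.25·0.0940 + 0.15·0.9060) ≈ 0.1475
After a stress test='fail': P(defective) = 0.85·0.1475 / (0.85·0.1475 + 0.65·0.8525) ≈ 0.1845

0.184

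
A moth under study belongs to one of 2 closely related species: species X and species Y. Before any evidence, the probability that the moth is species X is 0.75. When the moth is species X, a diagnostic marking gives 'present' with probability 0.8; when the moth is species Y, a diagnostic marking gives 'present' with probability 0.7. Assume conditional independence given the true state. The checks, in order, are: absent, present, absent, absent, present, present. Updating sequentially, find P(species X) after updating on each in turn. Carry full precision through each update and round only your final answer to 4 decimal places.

0.5702

After 'absent': P(species X) = 0.2·0.7500 / (0.2·0.7500 + 0.3·0.2500) ≈ 0.6667
After 'present': P(species X) = 0.8·0.6667 / (0.8·0.6667 + 0.7·0.3333) ≈ 0.6957
After 'absent': P(species X) = 0.2·0.6957 / (0.2·0.6957 + 0.3·0.3043) ≈ 0.6038
After 'absent': P(species X) = 0.2·0.6038 / (0.2·0.6038 + 0.3·0.3962) ≈ 0.5039
After 'present': P(species X) = 0.8·0.5039 / (0.8·0.5039 + 0.7·0.4961) ≈ 0.5373
After 'present': P(species X) = 0.8·0.5373 / (0.8·0.5373 + 0.7·0.4627) ≈ 0.5702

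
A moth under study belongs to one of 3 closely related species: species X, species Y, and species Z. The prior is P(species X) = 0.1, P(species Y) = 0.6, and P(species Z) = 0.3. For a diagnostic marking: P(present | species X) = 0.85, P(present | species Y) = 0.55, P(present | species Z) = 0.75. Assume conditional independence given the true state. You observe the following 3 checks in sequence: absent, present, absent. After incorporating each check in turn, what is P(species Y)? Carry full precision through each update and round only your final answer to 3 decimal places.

0.807

After 'absent': normaliser = 0.15·0.1000 + 0.45·0.6000 + 0.25·0.3000; P(species X) ≈ 0.0417, P(species Y) ≈ 0.7500, P(species Z) ≈ 0.2083
After 'present': normaliser = 0.85·0.0417 + 0.55·0.7500 + 0.75·0.2083; P(species X) ≈ 0.0586, P(species Y) ≈ 0.6828, P(species Z) ≈ 0.2586
After 'absent': normaliser = 0.15·0.0586 + 0.45·0.6828 + 0.25·0.2586; P(species X) ≈ 0.0231, P(species Y) ≈ 0.8071, P(species Z) ≈ 0.1698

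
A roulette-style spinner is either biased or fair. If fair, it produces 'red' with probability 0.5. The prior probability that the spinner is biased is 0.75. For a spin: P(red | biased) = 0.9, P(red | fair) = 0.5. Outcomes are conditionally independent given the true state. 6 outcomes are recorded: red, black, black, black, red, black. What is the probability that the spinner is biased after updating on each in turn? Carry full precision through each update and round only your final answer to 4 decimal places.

After 'red': P(biased) = 0.9·0.7500 / (0.9·0.7500 + 0.5·0.2500) ≈ 0.8438
After 'black': P(biased) = 0.1·0.8438 / (0.1·0.8438 + 0.5·0.1562) ≈ 0.5192
After 'black': P(biased) = 0.1·0.5192 / (0.1·0.5192 + 0.5·0.4808) ≈ 0.1776
After 'black': P(biased) = 0.1·0.1776 / (0.1·0.1776 + 0.5·0.8224) ≈ 0.0414
After 'red': P(biased) = 0.9·0.0414 / (0.9·0.0414 + 0.5·0.9586) ≈ 0.0721
After 'black': P(biased) = 0.1·0.0721 / (0.1·0.0721 + 0.5·0.9279) ≈ 0.0153

0.0153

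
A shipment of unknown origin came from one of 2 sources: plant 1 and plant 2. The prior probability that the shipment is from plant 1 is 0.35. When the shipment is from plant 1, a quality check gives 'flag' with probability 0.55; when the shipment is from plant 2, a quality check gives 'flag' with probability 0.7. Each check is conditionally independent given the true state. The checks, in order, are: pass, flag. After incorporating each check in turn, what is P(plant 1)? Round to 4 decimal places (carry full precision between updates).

0.3882

After 'pass': P(plant 1) = 0.45·0.3500 / (0.45·0.3500 + 0.3·0.6500) ≈ 0.4468
After 'flag': P(plant 1) = 0.55·0.4468 / (0.55·0.4468 + 0.7·0.5532) ≈ 0.3882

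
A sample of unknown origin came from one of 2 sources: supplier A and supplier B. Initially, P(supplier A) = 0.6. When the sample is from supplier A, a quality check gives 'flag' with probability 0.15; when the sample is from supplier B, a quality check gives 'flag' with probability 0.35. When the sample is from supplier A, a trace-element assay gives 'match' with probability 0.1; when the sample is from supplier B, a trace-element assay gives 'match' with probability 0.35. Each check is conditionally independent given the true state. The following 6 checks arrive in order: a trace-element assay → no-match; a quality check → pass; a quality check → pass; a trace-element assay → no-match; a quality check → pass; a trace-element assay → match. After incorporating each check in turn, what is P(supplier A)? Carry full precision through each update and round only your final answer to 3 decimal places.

After a trace-element assay='no-match': P(supplier A) = 0.9·0.6000 / (0.9·0.6000 + 0.65·0.4000) ≈ 0.6750
After a quality check='pass': P(supplier A) = 0.85·0.6750 / (0.85·0.6750 + 0.65·0.3250) ≈ 0.7309
After a quality check='pass': P(supplier A) = 0.85·0.7309 / (0.85·0.7309 + 0.65·0.2691) ≈ 0.7803
After a trace-element assay='no-match': P(supplier A) = 0.9·0.7803 / (0.9·0.7803 + 0.65·0.2197) ≈ 0.8310
After a quality check='pass': P(supplier A) = 0.85·0.8310 / (0.85·0.8310 + 0.65·0.1690) ≈ 0.8654
After a trace-element assay='match': P(supplier A) = 0.1·0.8654 / (0.1·0.8654 + 0.35·0.1346) ≈ 0.6476

0.648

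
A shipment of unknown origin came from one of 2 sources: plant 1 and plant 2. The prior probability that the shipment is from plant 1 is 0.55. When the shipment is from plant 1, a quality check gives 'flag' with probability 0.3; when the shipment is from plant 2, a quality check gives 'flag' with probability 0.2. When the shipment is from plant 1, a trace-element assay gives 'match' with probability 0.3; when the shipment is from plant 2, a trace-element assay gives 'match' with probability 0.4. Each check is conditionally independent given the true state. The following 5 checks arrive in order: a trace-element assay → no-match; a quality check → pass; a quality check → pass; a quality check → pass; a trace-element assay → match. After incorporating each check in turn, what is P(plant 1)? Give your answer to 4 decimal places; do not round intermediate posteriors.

0.4174

After a trace-element assay='no-match': P(plant 1) = 0.7·0.5500 / (0.7·0.5500 + 0.6·0.4500) ≈ 0.5878
After a quality check='pass': P(plant 1) = 0.7·0.5878 / (0.7·0.5878 + 0.8·0.4122) ≈ 0.5551
After a quality check='pass': P(plant 1) = 0.7·0.5551 / (0.7·0.5551 + 0.8·0.4449) ≈ 0.5219
After a quality check='pass': P(plant 1) = 0.7·0.5219 / (0.7·0.5219 + 0.8·0.4781) ≈ 0.4886
After a trace-element assay='match': P(plant 1) = 0.3·0.4886 / (0.3·0.4886 + 0.4·0.5114) ≈ 0.4174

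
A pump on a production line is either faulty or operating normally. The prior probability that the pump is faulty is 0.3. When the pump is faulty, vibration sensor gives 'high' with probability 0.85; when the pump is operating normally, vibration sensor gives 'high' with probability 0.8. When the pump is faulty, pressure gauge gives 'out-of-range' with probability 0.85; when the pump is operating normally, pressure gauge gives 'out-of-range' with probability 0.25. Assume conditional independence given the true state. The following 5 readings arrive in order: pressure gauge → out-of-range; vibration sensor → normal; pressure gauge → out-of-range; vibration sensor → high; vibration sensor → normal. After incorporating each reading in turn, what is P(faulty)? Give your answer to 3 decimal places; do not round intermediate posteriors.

After pressure gauge='out-of-range': P(faulty) = 0.85·0.3000 / (0.85·0.3000 + 0.25·0.7000) ≈ 0.5930
After vibration sensor='normal': P(faulty) = 0.15·0.5930 / (0.15·0.5930 + 0.2·0.4070) ≈ 0.5222
After pressure gauge='out-of-range': P(faulty) = 0.85·0.5222 / (0.85·0.5222 + 0.25·0.4778) ≈ 0.7879
After vibration sensor='high': P(faulty) = 0.85·0.7879 / (0.85·0.7879 + 0.8·0.2121) ≈ 0.7979
After vibration sensor='normal': P(faulty) = 0.15·0.7979 / (0.15·0.7979 + 0.2·0.2021) ≈ 0.7475

0.748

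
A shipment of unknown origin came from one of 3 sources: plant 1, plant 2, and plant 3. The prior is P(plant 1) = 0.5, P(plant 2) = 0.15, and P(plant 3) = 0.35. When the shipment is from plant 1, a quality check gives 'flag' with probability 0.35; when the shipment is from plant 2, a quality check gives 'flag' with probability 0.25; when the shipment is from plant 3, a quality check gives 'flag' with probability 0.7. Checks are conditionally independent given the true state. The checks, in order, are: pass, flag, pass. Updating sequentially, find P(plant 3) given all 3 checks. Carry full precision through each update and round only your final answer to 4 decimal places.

0.1883

Each posterior becomes the prior for the next update.
After 'pass': normaliser = 0.65·0.5000 + 0.75·0.1500 + 0.3·0.3500; P(plant 1) ≈ 0.5991, P(plant 2) ≈ 0.2074, P(plant 3) ≈ 0.1935
After 'flag': normaliser = 0.35·0.5991 + 0.25·0.2074 + 0.7·0.1935; P(plant 1) ≈ 0.5281, P(plant 2) ≈ 0.1306, P(plant 3) ≈ 0.3413
After 'pass': normaliser = 0.65·0.5281 + 0.75·0.1306 + 0.3·0.3413; P(plant 1) ≈ 0.6315, P(plant 2) ≈ 0.1802, P(plant 3) ≈ 0.1883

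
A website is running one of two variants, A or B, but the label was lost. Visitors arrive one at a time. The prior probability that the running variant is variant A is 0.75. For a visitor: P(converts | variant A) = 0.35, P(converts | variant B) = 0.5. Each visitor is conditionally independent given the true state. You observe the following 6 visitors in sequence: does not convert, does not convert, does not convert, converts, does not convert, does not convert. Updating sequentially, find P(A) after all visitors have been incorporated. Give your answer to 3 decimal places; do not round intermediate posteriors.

Apply Bayes' rule sequentially, carrying P(A) forward.
After 'does not convert': P(A) = 0.65·0.7500 / (0.65·0.7500 + 0.5·0.2500) ≈ 0.7959
After 'does not convert': P(A) = 0.65·0.7959 / (0.65·0.7959 + 0.5·0.2041) ≈ 0.8353
After 'does not convert': P(A) = 0.65·0.8353 / (0.65·0.8353 + 0.5·0.1647) ≈ 0.8683
After 'converts': P(A) = 0.35·0.8683 / (0.35·0.8683 + 0.5·0.1317) ≈ 0.8219
After 'does not convert': P(A) = 0.65·0.8219 / (0.65·0.8219 + 0.5·0.1781) ≈ 0.8571
After 'does not convert': P(A) = 0.65·0.8571 / (0.65·0.8571 + 0.5·0.1429) ≈ 0.8863

0.886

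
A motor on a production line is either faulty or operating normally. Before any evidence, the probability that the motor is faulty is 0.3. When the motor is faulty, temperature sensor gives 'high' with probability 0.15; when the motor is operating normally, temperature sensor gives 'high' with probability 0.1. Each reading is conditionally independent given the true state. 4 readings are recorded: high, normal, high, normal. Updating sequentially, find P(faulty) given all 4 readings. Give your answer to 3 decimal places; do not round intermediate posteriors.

After 'high': P(faulty) = 0.15·0.3000 / (0.15·0.3000 + 0.1·0.7000) ≈ 0.3913
After 'normal': P(faulty) = 0.85·0.3913 / (0.85·0.3913 + 0.9·0.6087) ≈ 0.3778
After 'high': P(faulty) = 0.15·0.3778 / (0.15·0.3778 + 0.1·0.6222) ≈ 0.4766
After 'normal': P(faulty) = 0.85·0.4766 / (0.85·0.4766 + 0.9·0.5234) ≈ 0.4624

0.462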